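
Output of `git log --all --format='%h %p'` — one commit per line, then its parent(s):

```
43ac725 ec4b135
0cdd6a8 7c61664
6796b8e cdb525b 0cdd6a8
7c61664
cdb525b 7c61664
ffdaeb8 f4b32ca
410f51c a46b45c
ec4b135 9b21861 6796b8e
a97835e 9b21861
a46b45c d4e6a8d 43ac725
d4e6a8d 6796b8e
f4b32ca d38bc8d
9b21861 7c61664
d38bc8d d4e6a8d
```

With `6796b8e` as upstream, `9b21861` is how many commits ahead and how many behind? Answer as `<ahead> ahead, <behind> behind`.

1 ahead, 3 behind

Reachable from 9b21861: {7c61664, 9b21861}.
Reachable from 6796b8e: {0cdd6a8, 6796b8e, 7c61664, cdb525b}.
Only in 9b21861's history (ahead): {9b21861} — 1.
Only in 6796b8e's history (behind): {0cdd6a8, 6796b8e, cdb525b} — 3.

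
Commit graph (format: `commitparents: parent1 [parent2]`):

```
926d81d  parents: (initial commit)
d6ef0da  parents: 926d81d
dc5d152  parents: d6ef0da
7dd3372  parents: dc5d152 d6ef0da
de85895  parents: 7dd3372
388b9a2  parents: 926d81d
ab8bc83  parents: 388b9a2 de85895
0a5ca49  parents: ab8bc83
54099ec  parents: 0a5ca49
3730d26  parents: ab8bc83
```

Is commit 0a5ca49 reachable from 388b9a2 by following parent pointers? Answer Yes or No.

No

Ancestors of 388b9a2: {388b9a2, 926d81d}.
0a5ca49 is not in that set, so it is not an ancestor of 388b9a2.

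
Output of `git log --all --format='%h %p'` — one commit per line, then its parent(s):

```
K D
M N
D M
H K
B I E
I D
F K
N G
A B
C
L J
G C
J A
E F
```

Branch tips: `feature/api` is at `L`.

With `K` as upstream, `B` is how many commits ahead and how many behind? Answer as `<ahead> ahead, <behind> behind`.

4 ahead, 0 behind

Reachable from B: {B, C, D, E, F, G, I, K, M, N}.
Reachable from K: {C, D, G, K, M, N}.
Only in B's history (ahead): {B, E, F, I} — 4.
Only in K's history (behind): {} — 0.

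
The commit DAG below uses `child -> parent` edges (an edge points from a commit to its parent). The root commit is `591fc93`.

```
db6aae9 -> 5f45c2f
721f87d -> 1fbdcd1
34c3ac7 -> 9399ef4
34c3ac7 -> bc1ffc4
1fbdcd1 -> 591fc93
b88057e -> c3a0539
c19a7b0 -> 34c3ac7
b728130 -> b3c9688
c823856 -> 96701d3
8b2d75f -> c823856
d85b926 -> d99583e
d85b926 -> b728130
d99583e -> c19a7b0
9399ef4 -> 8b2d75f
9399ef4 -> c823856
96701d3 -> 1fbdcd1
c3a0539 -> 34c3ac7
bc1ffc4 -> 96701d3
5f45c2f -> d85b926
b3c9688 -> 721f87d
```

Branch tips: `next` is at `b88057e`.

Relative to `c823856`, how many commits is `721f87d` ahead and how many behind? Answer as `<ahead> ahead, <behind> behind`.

1 ahead, 2 behind

Reachable from 721f87d: {1fbdcd1, 591fc93, 721f87d}.
Reachable from c823856: {1fbdcd1, 591fc93, 96701d3, c823856}.
Only in 721f87d's history (ahead): {721f87d} — 1.
Only in c823856's history (behind): {96701d3, c823856} — 2.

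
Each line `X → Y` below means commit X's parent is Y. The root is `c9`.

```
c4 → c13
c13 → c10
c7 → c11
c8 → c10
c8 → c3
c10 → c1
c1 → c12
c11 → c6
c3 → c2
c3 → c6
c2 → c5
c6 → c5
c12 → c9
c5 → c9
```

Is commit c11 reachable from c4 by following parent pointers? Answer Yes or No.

No

Ancestors of c4: {c1, c10, c12, c13, c4, c9}.
c11 is not in that set, so it is not an ancestor of c4.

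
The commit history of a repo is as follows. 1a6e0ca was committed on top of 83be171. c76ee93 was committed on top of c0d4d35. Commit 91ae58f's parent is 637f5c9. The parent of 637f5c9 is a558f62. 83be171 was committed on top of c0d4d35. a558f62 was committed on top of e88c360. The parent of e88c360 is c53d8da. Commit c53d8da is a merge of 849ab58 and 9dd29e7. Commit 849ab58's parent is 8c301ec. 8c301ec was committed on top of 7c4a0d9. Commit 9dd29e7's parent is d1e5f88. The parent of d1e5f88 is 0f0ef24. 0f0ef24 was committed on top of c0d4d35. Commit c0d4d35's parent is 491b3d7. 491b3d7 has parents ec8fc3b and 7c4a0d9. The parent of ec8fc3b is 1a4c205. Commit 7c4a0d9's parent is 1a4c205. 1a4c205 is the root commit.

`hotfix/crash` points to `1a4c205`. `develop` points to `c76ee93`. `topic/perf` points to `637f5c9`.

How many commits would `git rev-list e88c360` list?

12

Walking parent pointers from e88c360: reachable set = {0f0ef24, 1a4c205, 491b3d7, 7c4a0d9, 849ab58, 8c301ec, 9dd29e7, c0d4d35, c53d8da, d1e5f88, e88c360, ec8fc3b}.
That is 12 commits.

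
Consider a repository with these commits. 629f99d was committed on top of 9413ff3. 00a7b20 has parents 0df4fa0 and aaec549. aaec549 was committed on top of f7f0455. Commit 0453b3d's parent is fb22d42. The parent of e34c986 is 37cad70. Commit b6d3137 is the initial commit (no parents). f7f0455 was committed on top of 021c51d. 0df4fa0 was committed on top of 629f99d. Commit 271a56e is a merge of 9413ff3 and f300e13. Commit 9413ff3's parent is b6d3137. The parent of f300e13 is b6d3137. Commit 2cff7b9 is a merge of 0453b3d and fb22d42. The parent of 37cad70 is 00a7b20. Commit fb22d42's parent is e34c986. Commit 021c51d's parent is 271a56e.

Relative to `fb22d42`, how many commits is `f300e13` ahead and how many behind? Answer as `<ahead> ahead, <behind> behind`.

Reachable from f300e13: {b6d3137, f300e13}.
Reachable from fb22d42: {00a7b20, 021c51d, 0df4fa0, 271a56e, 37cad70, 629f99d, 9413ff3, aaec549, b6d3137, e34c986, f300e13, f7f0455, fb22d42}.
Only in f300e13's history (ahead): {} — 0.
Only in fb22d42's history (behind): {00a7b20, 021c51d, 0df4fa0, 271a56e, 37cad70, 629f99d, 9413ff3, aaec549, e34c986, f7f0455, fb22d42} — 11.

0 ahead, 11 behind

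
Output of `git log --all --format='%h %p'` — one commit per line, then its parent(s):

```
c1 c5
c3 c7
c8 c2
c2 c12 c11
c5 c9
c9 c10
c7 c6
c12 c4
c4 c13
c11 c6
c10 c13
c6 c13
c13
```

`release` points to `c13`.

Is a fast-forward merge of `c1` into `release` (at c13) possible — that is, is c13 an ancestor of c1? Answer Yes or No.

Yes

A fast-forward from c13 to c1 is possible iff c13 is an ancestor of c1.
Ancestors of c1: {c1, c10, c13, c5, c9}.
c13 is among them, so fast-forward is possible.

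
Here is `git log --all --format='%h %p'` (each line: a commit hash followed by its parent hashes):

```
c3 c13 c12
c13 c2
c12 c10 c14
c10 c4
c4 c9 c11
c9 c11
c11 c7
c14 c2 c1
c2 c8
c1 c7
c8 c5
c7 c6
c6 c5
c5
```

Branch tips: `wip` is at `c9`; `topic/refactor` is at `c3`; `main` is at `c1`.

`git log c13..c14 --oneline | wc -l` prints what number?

4

Reachable from c14: {c1, c14, c2, c5, c6, c7, c8}.
Reachable from c13: {c13, c2, c5, c8}.
In c14's history but not c13's: {c1, c14, c6, c7} — 4 commits.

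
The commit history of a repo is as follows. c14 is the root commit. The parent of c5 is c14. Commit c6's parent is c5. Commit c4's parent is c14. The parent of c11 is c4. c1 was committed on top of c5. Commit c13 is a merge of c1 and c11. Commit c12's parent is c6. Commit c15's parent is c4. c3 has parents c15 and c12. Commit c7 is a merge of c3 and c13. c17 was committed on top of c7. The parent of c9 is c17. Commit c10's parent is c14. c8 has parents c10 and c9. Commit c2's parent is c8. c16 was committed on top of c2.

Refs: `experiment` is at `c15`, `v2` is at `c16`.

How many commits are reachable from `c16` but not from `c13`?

11

Reachable from c16: {c1, c10, c11, c12, c13, c14, c15, c16, c17, c2, c3, c4, c5, c6, c7, c8, c9}.
Reachable from c13: {c1, c11, c13, c14, c4, c5}.
In c16's history but not c13's: {c10, c12, c15, c16, c17, c2, c3, c6, c7, c8, c9} — 11 commits.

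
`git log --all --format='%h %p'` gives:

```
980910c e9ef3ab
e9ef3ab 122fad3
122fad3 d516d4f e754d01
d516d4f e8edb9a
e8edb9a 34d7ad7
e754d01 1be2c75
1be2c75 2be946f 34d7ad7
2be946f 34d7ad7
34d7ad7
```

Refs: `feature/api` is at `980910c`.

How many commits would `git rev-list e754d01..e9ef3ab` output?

Reachable from e9ef3ab: {122fad3, 1be2c75, 2be946f, 34d7ad7, d516d4f, e754d01, e8edb9a, e9ef3ab}.
Reachable from e754d01: {1be2c75, 2be946f, 34d7ad7, e754d01}.
In e9ef3ab's history but not e754d01's: {122fad3, d516d4f, e8edb9a, e9ef3ab} — 4 commits.

4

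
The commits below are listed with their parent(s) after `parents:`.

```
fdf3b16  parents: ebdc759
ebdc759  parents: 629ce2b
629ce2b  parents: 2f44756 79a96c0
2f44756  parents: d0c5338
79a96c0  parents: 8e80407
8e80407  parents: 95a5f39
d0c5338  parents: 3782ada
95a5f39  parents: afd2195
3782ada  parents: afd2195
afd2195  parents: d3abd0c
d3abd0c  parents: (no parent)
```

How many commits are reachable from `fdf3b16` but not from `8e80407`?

Reachable from fdf3b16: {2f44756, 3782ada, 629ce2b, 79a96c0, 8e80407, 95a5f39, afd2195, d0c5338, d3abd0c, ebdc759, fdf3b16}.
Reachable from 8e80407: {8e80407, 95a5f39, afd2195, d3abd0c}.
In fdf3b16's history but not 8e80407's: {2f44756, 3782ada, 629ce2b, 79a96c0, d0c5338, ebdc759, fdf3b16} — 7 commits.

7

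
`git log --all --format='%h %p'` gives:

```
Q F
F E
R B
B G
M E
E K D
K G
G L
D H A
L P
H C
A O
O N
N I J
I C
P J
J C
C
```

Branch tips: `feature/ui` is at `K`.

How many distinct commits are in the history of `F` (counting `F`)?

14

Walking parent pointers from F: reachable set = {A, C, D, E, F, G, H, I, J, K, L, N, O, P}.
That is 14 commits.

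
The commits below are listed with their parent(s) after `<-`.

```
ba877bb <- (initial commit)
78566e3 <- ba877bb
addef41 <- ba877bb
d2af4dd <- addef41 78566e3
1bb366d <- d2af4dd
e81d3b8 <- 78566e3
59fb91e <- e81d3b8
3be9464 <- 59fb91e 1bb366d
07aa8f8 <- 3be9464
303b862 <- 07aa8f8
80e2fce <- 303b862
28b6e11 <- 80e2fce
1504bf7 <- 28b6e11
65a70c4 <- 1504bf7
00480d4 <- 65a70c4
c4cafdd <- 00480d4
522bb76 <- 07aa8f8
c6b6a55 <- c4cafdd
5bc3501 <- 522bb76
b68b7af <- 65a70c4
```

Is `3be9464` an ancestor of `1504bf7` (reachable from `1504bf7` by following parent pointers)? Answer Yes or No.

Ancestors of 1504bf7 (commits reachable by following parents): {07aa8f8, 1504bf7, 1bb366d, 28b6e11, 303b862, 3be9464, 59fb91e, 78566e3, 80e2fce, addef41, ba877bb, d2af4dd, e81d3b8}.
3be9464 is in that set, so it is an ancestor of 1504bf7.

Yes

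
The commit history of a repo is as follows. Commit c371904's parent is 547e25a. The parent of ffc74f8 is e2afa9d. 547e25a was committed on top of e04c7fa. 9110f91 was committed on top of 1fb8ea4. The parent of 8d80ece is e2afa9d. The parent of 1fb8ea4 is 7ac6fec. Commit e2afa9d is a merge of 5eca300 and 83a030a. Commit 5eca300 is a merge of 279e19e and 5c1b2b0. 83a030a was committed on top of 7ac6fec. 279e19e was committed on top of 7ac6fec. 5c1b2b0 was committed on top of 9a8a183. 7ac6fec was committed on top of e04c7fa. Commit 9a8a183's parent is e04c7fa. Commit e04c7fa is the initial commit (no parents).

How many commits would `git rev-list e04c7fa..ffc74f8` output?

Reachable from ffc74f8: {279e19e, 5c1b2b0, 5eca300, 7ac6fec, 83a030a, 9a8a183, e04c7fa, e2afa9d, ffc74f8}.
Reachable from e04c7fa: {e04c7fa}.
In ffc74f8's history but not e04c7fa's: {279e19e, 5c1b2b0, 5eca300, 7ac6fec, 83a030a, 9a8a183, e2afa9d, ffc74f8} — 8 commits.

8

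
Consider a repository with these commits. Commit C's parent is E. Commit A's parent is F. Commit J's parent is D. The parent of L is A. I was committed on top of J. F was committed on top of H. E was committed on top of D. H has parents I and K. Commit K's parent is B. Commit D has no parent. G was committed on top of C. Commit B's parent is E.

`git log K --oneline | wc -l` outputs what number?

4

Walking parent pointers from K: reachable set = {B, D, E, K}.
That is 4 commits.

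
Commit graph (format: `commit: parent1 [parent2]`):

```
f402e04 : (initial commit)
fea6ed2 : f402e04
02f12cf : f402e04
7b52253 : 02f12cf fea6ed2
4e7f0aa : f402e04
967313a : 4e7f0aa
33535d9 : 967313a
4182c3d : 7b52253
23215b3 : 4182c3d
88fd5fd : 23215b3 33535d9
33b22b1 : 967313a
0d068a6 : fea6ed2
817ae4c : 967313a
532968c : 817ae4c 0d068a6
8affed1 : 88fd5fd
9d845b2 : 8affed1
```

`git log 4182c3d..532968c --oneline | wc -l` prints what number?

5

Reachable from 532968c: {0d068a6, 4e7f0aa, 532968c, 817ae4c, 967313a, f402e04, fea6ed2}.
Reachable from 4182c3d: {02f12cf, 4182c3d, 7b52253, f402e04, fea6ed2}.
In 532968c's history but not 4182c3d's: {0d068a6, 4e7f0aa, 532968c, 817ae4c, 967313a} — 5 commits.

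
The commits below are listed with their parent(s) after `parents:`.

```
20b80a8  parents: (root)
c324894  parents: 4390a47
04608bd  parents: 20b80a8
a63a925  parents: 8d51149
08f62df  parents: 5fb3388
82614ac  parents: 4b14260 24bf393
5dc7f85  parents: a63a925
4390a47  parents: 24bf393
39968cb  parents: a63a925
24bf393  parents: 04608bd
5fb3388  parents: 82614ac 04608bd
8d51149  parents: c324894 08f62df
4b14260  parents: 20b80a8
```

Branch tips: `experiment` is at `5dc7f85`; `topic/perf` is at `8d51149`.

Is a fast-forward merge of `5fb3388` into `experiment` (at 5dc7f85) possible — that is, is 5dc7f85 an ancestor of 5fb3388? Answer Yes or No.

A fast-forward from 5dc7f85 to 5fb3388 is possible iff 5dc7f85 is an ancestor of 5fb3388.
Ancestors of 5fb3388: {04608bd, 20b80a8, 24bf393, 4b14260, 5fb3388, 82614ac}.
5dc7f85 is not among them, so fast-forward is not possible.

No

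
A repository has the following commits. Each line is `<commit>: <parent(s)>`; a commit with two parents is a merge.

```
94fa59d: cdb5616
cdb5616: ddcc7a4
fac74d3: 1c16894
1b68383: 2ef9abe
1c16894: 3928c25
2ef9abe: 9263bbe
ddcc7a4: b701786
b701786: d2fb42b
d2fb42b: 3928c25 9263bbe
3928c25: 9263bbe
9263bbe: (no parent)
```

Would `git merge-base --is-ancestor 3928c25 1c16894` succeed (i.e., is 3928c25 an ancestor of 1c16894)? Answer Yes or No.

Ancestors of 1c16894 (commits reachable by following parents): {1c16894, 3928c25, 9263bbe}.
3928c25 is in that set, so it is an ancestor of 1c16894.

Yes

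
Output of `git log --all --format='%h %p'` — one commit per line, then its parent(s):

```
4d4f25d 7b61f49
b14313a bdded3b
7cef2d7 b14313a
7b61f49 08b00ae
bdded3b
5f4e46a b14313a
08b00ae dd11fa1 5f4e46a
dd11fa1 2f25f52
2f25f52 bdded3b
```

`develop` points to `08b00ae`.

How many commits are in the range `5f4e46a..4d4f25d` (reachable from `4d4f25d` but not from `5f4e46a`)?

Reachable from 4d4f25d: {08b00ae, 2f25f52, 4d4f25d, 5f4e46a, 7b61f49, b14313a, bdded3b, dd11fa1}.
Reachable from 5f4e46a: {5f4e46a, b14313a, bdded3b}.
In 4d4f25d's history but not 5f4e46a's: {08b00ae, 2f25f52, 4d4f25d, 7b61f49, dd11fa1} — 5 commits.

5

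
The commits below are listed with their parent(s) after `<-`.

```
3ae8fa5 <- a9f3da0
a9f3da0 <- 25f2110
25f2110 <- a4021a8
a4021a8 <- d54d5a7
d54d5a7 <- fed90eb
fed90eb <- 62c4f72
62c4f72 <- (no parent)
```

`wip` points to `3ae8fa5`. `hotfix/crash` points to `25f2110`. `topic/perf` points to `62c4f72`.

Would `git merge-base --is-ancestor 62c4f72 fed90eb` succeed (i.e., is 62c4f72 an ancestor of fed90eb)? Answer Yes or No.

Yes

Ancestors of fed90eb (commits reachable by following parents): {62c4f72, fed90eb}.
62c4f72 is in that set, so it is an ancestor of fed90eb.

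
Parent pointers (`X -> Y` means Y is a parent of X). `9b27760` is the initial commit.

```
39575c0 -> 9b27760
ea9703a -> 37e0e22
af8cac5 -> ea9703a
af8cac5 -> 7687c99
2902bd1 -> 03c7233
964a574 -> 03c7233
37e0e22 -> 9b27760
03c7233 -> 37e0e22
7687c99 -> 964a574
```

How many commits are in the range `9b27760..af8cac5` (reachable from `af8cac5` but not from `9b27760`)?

Reachable from af8cac5: {03c7233, 37e0e22, 7687c99, 964a574, 9b27760, af8cac5, ea9703a}.
Reachable from 9b27760: {9b27760}.
In af8cac5's history but not 9b27760's: {03c7233, 37e0e22, 7687c99, 964a574, af8cac5, ea9703a} — 6 commits.

6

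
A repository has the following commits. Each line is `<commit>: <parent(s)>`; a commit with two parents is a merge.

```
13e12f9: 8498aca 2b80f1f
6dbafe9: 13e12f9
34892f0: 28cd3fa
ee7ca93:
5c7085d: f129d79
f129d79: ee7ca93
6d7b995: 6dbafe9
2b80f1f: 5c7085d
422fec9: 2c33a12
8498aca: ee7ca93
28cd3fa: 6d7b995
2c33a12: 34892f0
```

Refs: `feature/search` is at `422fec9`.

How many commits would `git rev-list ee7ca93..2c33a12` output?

Reachable from 2c33a12: {13e12f9, 28cd3fa, 2b80f1f, 2c33a12, 34892f0, 5c7085d, 6d7b995, 6dbafe9, 8498aca, ee7ca93, f129d79}.
Reachable from ee7ca93: {ee7ca93}.
In 2c33a12's history but not ee7ca93's: {13e12f9, 28cd3fa, 2b80f1f, 2c33a12, 34892f0, 5c7085d, 6d7b995, 6dbafe9, 8498aca, f129d79} — 10 commits.

10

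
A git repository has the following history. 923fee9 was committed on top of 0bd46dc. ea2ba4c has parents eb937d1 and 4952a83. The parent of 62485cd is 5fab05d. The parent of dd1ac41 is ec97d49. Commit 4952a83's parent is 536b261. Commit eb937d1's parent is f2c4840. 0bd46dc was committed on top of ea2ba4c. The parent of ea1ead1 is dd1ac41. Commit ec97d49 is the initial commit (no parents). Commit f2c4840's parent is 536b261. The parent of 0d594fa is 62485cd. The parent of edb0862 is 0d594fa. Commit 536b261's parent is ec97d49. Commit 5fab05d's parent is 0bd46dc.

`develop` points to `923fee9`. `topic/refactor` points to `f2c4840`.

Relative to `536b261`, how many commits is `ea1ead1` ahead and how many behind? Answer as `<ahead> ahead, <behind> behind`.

2 ahead, 1 behind

Reachable from ea1ead1: {dd1ac41, ea1ead1, ec97d49}.
Reachable from 536b261: {536b261, ec97d49}.
Only in ea1ead1's history (ahead): {dd1ac41, ea1ead1} — 2.
Only in 536b261's history (behind): {536b261} — 1.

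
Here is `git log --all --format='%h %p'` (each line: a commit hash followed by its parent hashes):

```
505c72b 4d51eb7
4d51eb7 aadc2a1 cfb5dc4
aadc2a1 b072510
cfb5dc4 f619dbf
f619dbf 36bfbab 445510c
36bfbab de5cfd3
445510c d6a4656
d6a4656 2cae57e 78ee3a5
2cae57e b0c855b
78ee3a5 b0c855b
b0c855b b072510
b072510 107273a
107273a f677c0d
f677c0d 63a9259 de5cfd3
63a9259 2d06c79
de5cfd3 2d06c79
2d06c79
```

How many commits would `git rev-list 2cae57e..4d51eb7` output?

8

Reachable from 4d51eb7: {107273a, 2cae57e, 2d06c79, 36bfbab, 445510c, 4d51eb7, 63a9259, 78ee3a5, aadc2a1, b072510, b0c855b, cfb5dc4, d6a4656, de5cfd3, f619dbf, f677c0d}.
Reachable from 2cae57e: {107273a, 2cae57e, 2d06c79, 63a9259, b072510, b0c855b, de5cfd3, f677c0d}.
In 4d51eb7's history but not 2cae57e's: {36bfbab, 445510c, 4d51eb7, 78ee3a5, aadc2a1, cfb5dc4, d6a4656, f619dbf} — 8 commits.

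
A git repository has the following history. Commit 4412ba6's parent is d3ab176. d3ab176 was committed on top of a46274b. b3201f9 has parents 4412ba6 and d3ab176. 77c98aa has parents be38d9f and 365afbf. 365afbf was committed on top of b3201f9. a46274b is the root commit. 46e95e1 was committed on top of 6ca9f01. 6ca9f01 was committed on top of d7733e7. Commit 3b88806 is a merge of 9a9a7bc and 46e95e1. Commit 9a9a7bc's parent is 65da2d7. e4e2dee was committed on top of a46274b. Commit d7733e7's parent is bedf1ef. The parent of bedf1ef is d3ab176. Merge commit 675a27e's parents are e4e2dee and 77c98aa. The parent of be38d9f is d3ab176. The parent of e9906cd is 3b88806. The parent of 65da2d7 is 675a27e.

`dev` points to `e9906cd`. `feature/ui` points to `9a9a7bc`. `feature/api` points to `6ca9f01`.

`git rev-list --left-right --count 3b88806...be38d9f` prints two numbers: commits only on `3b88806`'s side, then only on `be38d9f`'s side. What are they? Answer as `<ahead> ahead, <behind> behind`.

13 ahead, 0 behind

Reachable from 3b88806: {365afbf, 3b88806, 4412ba6, 46e95e1, 65da2d7, 675a27e, 6ca9f01, 77c98aa, 9a9a7bc, a46274b, b3201f9, be38d9f, bedf1ef, d3ab176, d7733e7, e4e2dee}.
Reachable from be38d9f: {a46274b, be38d9f, d3ab176}.
Only in 3b88806's history (ahead): {365afbf, 3b88806, 4412ba6, 46e95e1, 65da2d7, 675a27e, 6ca9f01, 77c98aa, 9a9a7bc, b3201f9, bedf1ef, d7733e7, e4e2dee} — 13.
Only in be38d9f's history (behind): {} — 0.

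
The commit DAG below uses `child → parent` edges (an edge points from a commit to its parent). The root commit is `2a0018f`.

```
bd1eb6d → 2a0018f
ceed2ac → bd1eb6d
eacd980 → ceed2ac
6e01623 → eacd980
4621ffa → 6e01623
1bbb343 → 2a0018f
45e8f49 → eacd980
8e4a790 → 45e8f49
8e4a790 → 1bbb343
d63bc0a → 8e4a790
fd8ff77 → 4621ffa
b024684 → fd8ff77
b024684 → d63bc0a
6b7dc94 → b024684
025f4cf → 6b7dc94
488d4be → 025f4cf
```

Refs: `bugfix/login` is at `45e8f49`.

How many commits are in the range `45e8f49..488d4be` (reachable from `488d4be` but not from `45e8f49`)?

Reachable from 488d4be: {025f4cf, 1bbb343, 2a0018f, 45e8f49, 4621ffa, 488d4be, 6b7dc94, 6e01623, 8e4a790, b024684, bd1eb6d, ceed2ac, d63bc0a, eacd980, fd8ff77}.
Reachable from 45e8f49: {2a0018f, 45e8f49, bd1eb6d, ceed2ac, eacd980}.
In 488d4be's history but not 45e8f49's: {025f4cf, 1bbb343, 4621ffa, 488d4be, 6b7dc94, 6e01623, 8e4a790, b024684, d63bc0a, fd8ff77} — 10 commits.

10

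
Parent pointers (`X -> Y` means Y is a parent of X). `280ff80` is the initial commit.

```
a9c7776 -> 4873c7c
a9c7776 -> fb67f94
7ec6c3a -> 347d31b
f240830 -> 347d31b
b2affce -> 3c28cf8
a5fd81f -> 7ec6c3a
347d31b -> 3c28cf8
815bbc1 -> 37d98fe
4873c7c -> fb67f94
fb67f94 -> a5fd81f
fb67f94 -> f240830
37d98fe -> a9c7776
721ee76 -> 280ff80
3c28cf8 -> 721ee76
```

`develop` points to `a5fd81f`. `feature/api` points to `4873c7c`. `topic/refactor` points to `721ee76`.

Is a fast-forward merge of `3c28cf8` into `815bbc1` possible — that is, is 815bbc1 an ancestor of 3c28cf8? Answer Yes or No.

No

A fast-forward from 815bbc1 to 3c28cf8 is possible iff 815bbc1 is an ancestor of 3c28cf8.
Ancestors of 3c28cf8: {280ff80, 3c28cf8, 721ee76}.
815bbc1 is not among them, so fast-forward is not possible.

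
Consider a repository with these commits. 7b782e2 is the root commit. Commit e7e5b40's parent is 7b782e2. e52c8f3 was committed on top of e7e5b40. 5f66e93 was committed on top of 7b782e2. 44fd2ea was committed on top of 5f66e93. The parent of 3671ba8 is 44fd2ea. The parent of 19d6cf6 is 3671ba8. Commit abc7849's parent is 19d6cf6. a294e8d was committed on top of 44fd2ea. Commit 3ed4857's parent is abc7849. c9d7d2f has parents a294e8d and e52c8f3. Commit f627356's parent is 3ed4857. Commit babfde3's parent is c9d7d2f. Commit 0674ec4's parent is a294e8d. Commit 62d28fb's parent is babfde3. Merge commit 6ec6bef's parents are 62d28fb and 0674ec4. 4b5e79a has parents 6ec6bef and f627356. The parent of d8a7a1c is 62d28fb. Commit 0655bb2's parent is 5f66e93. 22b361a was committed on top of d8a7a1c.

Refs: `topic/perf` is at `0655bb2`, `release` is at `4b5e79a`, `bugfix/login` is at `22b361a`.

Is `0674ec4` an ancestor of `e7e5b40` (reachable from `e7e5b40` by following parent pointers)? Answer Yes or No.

No

Ancestors of e7e5b40: {7b782e2, e7e5b40}.
0674ec4 is not in that set, so it is not an ancestor of e7e5b40.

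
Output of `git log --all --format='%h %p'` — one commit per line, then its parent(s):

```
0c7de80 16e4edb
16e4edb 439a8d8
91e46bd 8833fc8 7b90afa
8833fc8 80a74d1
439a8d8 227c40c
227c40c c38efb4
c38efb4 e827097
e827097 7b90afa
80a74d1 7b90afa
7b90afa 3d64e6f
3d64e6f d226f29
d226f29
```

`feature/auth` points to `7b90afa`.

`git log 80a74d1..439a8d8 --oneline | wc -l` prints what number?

Reachable from 439a8d8: {227c40c, 3d64e6f, 439a8d8, 7b90afa, c38efb4, d226f29, e827097}.
Reachable from 80a74d1: {3d64e6f, 7b90afa, 80a74d1, d226f29}.
In 439a8d8's history but not 80a74d1's: {227c40c, 439a8d8, c38efb4, e827097} — 4 commits.

4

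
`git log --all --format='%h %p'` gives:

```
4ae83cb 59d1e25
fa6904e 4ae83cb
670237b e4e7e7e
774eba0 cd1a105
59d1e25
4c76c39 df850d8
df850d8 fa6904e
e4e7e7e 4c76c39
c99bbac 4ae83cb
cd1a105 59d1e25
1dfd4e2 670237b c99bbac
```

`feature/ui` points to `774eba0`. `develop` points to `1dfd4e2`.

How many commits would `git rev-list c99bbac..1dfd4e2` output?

6

Reachable from 1dfd4e2: {1dfd4e2, 4ae83cb, 4c76c39, 59d1e25, 670237b, c99bbac, df850d8, e4e7e7e, fa6904e}.
Reachable from c99bbac: {4ae83cb, 59d1e25, c99bbac}.
In 1dfd4e2's history but not c99bbac's: {1dfd4e2, 4c76c39, 670237b, df850d8, e4e7e7e, fa6904e} — 6 commits.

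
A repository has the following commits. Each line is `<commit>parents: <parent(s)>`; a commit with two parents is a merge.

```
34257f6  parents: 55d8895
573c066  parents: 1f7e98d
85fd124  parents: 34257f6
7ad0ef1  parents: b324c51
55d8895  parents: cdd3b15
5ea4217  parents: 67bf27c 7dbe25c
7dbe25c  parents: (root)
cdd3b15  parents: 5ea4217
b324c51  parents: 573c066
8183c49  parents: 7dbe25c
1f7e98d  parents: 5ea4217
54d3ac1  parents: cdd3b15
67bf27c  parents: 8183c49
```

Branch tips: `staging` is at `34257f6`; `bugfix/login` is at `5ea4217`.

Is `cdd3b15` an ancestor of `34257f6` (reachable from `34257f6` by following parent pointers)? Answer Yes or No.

Yes

Ancestors of 34257f6 (commits reachable by following parents): {34257f6, 55d8895, 5ea4217, 67bf27c, 7dbe25c, 8183c49, cdd3b15}.
cdd3b15 is in that set, so it is an ancestor of 34257f6.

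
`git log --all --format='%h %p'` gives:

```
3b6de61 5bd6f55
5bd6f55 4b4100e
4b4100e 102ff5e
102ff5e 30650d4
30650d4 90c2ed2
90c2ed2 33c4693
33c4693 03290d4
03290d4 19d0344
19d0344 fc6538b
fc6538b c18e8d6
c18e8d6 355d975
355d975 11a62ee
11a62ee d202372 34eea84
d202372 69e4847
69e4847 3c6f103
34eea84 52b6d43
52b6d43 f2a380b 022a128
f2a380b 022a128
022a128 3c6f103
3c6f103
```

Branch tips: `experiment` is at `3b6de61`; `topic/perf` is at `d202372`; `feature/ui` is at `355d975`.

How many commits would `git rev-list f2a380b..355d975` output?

6

Reachable from 355d975: {022a128, 11a62ee, 34eea84, 355d975, 3c6f103, 52b6d43, 69e4847, d202372, f2a380b}.
Reachable from f2a380b: {022a128, 3c6f103, f2a380b}.
In 355d975's history but not f2a380b's: {11a62ee, 34eea84, 355d975, 52b6d43, 69e4847, d202372} — 6 commits.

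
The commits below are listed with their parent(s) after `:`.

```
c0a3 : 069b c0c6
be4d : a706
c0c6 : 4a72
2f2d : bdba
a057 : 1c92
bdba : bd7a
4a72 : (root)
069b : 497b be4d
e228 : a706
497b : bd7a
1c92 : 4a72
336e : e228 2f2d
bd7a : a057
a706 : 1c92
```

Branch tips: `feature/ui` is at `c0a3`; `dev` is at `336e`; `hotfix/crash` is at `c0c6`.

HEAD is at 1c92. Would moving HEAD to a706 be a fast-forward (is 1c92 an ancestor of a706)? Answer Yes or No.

A fast-forward from 1c92 to a706 is possible iff 1c92 is an ancestor of a706.
Ancestors of a706: {1c92, 4a72, a706}.
1c92 is among them, so fast-forward is possible.

Yes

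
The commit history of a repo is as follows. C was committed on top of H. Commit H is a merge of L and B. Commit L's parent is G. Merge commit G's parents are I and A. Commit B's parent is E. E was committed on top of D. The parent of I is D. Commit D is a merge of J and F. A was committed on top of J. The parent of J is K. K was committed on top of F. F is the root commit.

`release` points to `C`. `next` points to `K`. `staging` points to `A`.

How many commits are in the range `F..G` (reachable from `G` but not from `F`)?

Reachable from G: {A, D, F, G, I, J, K}.
Reachable from F: {F}.
In G's history but not F's: {A, D, G, I, J, K} — 6 commits.

6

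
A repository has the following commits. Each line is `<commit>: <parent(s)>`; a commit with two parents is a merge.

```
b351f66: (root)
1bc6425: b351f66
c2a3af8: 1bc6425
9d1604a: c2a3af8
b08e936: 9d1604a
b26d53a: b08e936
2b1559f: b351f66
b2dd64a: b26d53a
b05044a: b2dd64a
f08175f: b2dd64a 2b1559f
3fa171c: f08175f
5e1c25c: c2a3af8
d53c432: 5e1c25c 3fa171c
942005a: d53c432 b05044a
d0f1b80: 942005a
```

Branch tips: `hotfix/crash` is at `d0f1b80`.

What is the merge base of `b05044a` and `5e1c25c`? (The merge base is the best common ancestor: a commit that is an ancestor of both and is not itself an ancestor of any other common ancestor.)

Ancestors of b05044a: {1bc6425, 9d1604a, b05044a, b08e936, b26d53a, b2dd64a, b351f66, c2a3af8}.
Ancestors of 5e1c25c: {1bc6425, 5e1c25c, b351f66, c2a3af8}.
Common ancestors: {1bc6425, b351f66, c2a3af8}.
Among these, c2a3af8 is not an ancestor of any other common ancestor — it is the merge base.

c2a3af8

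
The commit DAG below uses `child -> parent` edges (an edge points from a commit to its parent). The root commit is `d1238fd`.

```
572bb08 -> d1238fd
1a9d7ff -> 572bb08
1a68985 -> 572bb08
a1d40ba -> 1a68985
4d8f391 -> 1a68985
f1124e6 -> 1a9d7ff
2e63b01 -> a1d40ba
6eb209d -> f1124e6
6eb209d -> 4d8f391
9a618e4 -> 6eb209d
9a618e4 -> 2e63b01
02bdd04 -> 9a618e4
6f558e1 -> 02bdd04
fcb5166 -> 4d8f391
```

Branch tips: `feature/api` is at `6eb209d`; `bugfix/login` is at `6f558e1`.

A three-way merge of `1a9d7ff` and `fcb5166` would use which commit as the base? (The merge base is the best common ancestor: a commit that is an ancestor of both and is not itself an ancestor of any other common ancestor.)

572bb08

Ancestors of 1a9d7ff: {1a9d7ff, 572bb08, d1238fd}.
Ancestors of fcb5166: {1a68985, 4d8f391, 572bb08, d1238fd, fcb5166}.
Common ancestors: {572bb08, d1238fd}.
Among these, 572bb08 is not an ancestor of any other common ancestor — it is the merge base.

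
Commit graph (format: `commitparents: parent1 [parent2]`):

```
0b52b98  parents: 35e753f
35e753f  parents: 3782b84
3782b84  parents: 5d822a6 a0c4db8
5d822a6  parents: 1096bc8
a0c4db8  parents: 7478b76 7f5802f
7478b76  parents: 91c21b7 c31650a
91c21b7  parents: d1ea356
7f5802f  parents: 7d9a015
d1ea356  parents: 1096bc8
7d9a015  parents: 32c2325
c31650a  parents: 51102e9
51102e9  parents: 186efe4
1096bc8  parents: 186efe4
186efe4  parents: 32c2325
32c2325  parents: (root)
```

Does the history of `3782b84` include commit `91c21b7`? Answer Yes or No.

Yes

Ancestors of 3782b84 (commits reachable by following parents): {1096bc8, 186efe4, 32c2325, 3782b84, 51102e9, 5d822a6, 7478b76, 7d9a015, 7f5802f, 91c21b7, a0c4db8, c31650a, d1ea356}.
91c21b7 is in that set, so it is an ancestor of 3782b84.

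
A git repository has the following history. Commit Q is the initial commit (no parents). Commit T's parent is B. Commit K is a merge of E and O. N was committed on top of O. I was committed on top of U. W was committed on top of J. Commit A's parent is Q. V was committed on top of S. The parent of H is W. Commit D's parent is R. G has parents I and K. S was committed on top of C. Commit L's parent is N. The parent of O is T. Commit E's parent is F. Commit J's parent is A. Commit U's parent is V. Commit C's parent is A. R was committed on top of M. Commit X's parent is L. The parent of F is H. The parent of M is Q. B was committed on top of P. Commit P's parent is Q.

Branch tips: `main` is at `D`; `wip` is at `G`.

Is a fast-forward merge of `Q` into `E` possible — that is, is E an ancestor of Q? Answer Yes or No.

No

A fast-forward from E to Q is possible iff E is an ancestor of Q.
Ancestors of Q: {Q}.
E is not among them, so fast-forward is not possible.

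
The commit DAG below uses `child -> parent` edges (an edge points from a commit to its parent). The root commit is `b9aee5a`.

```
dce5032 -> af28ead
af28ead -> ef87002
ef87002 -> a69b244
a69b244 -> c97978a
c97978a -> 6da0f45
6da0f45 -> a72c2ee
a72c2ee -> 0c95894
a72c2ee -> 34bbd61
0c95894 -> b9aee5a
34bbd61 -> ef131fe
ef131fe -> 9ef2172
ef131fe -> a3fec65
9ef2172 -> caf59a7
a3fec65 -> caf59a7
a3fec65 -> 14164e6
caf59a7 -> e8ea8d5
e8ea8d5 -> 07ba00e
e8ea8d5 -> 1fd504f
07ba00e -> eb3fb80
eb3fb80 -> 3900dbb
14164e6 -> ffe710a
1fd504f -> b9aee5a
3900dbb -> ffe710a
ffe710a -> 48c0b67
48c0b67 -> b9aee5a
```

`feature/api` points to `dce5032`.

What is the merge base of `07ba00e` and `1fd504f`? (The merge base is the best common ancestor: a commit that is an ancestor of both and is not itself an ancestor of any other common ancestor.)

b9aee5a

Ancestors of 07ba00e: {07ba00e, 3900dbb, 48c0b67, b9aee5a, eb3fb80, ffe710a}.
Ancestors of 1fd504f: {1fd504f, b9aee5a}.
Common ancestors: {b9aee5a}.
The only common ancestor is b9aee5a, so it is the merge base.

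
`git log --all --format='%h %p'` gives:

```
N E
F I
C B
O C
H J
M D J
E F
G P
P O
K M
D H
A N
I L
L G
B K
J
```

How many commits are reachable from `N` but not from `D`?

12

Reachable from N: {B, C, D, E, F, G, H, I, J, K, L, M, N, O, P}.
Reachable from D: {D, H, J}.
In N's history but not D's: {B, C, E, F, G, I, K, L, M, N, O, P} — 12 commits.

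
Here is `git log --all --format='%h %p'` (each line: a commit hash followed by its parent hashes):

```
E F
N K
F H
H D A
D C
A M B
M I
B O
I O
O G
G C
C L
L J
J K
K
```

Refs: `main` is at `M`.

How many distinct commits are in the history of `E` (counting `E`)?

14

Walking parent pointers from E: reachable set = {A, B, C, D, E, F, G, H, I, J, K, L, M, O}.
That is 14 commits.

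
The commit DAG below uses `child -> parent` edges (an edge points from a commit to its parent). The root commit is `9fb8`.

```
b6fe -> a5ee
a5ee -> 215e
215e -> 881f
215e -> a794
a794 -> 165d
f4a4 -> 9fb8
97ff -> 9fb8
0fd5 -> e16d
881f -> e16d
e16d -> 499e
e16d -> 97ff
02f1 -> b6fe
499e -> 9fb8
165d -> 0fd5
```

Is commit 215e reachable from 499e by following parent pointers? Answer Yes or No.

No

Ancestors of 499e: {499e, 9fb8}.
215e is not in that set, so it is not an ancestor of 499e.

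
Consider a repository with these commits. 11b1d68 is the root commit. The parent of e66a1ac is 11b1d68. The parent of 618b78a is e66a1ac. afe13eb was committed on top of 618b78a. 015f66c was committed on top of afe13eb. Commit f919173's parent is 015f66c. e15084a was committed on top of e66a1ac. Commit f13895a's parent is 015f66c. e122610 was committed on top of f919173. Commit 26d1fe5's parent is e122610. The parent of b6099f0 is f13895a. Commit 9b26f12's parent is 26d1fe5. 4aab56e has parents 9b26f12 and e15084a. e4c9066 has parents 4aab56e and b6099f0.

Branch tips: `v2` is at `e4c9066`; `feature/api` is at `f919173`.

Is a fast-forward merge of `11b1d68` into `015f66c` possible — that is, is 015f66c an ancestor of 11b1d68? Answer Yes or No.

No

A fast-forward from 015f66c to 11b1d68 is possible iff 015f66c is an ancestor of 11b1d68.
Ancestors of 11b1d68: {11b1d68}.
015f66c is not among them, so fast-forward is not possible.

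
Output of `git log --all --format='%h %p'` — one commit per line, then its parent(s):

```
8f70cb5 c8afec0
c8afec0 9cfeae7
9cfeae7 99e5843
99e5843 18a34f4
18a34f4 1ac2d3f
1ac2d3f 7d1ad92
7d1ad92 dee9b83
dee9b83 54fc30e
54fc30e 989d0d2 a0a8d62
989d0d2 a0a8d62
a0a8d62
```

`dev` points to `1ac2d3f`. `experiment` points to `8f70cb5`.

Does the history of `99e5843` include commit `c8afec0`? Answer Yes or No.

No

Ancestors of 99e5843: {18a34f4, 1ac2d3f, 54fc30e, 7d1ad92, 989d0d2, 99e5843, a0a8d62, dee9b83}.
c8afec0 is not in that set, so it is not an ancestor of 99e5843.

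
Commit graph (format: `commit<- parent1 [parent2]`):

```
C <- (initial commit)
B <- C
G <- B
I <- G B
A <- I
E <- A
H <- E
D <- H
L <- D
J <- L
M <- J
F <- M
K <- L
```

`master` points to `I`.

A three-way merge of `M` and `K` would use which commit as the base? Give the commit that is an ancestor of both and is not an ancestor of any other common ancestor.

L

Ancestors of M: {A, B, C, D, E, G, H, I, J, L, M}.
Ancestors of K: {A, B, C, D, E, G, H, I, K, L}.
Common ancestors: {A, B, C, D, E, G, H, I, L}.
Among these, L is not an ancestor of any other common ancestor — it is the merge base.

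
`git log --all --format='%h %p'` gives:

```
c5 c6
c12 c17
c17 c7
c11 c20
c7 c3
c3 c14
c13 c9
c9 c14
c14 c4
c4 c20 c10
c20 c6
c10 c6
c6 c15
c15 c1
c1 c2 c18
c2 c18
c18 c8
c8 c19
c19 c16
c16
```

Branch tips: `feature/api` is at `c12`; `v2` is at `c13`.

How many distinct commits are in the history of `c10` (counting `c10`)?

9

Walking parent pointers from c10: reachable set = {c1, c10, c15, c16, c18, c19, c2, c6, c8}.
That is 9 commits.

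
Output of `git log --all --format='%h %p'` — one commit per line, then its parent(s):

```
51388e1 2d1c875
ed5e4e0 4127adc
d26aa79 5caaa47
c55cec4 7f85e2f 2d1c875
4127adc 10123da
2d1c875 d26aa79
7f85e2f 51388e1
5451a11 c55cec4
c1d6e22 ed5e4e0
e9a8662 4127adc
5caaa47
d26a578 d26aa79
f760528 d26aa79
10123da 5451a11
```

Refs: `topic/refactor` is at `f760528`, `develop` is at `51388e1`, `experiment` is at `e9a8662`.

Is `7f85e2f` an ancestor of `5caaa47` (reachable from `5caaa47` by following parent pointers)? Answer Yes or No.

No

Ancestors of 5caaa47: {5caaa47}.
7f85e2f is not in that set, so it is not an ancestor of 5caaa47.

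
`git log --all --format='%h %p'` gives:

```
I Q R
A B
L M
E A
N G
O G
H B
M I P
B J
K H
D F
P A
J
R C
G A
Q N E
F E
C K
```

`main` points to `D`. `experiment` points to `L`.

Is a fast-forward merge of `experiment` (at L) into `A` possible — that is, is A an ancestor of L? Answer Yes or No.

Yes

A fast-forward from A to L is possible iff A is an ancestor of L.
Ancestors of L: {A, B, C, E, G, H, I, J, K, L, M, N, P, Q, R}.
A is among them, so fast-forward is possible.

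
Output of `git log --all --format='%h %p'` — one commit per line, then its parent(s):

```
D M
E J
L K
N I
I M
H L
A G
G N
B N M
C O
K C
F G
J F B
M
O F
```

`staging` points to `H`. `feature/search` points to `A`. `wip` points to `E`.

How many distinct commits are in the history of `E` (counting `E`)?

8

Walking parent pointers from E: reachable set = {B, E, F, G, I, J, M, N}.
That is 8 commits.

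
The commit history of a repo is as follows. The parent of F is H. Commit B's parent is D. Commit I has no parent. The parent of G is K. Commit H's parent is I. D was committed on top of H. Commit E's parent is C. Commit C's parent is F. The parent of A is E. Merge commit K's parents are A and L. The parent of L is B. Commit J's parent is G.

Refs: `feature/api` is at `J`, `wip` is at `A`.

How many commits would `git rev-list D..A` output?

4

Reachable from A: {A, C, E, F, H, I}.
Reachable from D: {D, H, I}.
In A's history but not D's: {A, C, E, F} — 4 commits.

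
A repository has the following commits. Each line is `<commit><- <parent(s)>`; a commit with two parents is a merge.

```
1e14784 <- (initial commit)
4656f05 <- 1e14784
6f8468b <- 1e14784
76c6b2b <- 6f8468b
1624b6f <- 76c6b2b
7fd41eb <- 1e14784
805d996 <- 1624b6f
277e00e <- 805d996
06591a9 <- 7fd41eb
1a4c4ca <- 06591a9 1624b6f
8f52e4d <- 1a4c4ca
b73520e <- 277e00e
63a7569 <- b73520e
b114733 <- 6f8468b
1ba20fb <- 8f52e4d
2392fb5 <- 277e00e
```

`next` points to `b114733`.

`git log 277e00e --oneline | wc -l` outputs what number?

6

Walking parent pointers from 277e00e: reachable set = {1624b6f, 1e14784, 277e00e, 6f8468b, 76c6b2b, 805d996}.
That is 6 commits.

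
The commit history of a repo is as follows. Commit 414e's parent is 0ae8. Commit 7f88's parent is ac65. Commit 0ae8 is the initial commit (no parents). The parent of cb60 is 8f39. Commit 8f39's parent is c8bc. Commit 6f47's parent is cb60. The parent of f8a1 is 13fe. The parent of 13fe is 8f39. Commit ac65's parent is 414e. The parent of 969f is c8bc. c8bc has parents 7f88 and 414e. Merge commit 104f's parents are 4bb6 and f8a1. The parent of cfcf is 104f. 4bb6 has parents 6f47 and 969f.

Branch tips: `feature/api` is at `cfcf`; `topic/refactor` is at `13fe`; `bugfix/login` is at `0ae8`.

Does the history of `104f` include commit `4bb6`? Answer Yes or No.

Yes

Ancestors of 104f (commits reachable by following parents): {0ae8, 104f, 13fe, 414e, 4bb6, 6f47, 7f88, 8f39, 969f, ac65, c8bc, cb60, f8a1}.
4bb6 is in that set, so it is an ancestor of 104f.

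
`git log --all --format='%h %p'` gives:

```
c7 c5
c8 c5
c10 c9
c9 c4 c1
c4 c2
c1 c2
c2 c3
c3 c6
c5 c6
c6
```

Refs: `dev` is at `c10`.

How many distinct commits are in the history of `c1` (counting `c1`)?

4

Walking parent pointers from c1: reachable set = {c1, c2, c3, c6}.
That is 4 commits.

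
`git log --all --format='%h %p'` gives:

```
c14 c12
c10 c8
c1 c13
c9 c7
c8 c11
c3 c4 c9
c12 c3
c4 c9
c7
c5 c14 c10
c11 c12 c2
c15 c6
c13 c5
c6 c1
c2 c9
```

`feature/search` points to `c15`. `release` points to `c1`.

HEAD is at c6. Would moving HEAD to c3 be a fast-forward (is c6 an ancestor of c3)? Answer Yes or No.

A fast-forward from c6 to c3 is possible iff c6 is an ancestor of c3.
Ancestors of c3: {c3, c4, c7, c9}.
c6 is not among them, so fast-forward is not possible.

No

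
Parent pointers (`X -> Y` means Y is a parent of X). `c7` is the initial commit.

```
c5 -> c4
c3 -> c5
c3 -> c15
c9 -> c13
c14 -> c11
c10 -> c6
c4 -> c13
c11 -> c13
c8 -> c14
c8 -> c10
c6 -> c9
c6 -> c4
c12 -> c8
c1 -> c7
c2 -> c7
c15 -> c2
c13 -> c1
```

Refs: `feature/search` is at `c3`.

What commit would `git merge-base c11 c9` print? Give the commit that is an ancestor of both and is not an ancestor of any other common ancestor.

Ancestors of c11: {c1, c11, c13, c7}.
Ancestors of c9: {c1, c13, c7, c9}.
Common ancestors: {c1, c13, c7}.
Among these, c13 is not an ancestor of any other common ancestor — it is the merge base.

c13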